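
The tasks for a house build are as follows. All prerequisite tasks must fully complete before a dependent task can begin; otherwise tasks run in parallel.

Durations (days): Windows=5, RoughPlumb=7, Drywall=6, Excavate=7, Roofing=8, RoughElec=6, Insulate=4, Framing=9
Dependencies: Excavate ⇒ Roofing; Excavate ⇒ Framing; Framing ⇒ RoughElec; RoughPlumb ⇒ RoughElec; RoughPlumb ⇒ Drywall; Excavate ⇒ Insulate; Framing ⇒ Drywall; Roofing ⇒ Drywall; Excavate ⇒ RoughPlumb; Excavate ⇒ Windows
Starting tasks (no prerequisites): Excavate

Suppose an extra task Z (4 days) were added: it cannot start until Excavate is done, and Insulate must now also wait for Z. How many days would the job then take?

22

Originally the job takes 22 days.
With Z inserted, Insulate now waits for max(Excavate, Z).
New critical path: Excavate→Framing→RoughElec = 7+9+6 = 22 ⇒ 22 days.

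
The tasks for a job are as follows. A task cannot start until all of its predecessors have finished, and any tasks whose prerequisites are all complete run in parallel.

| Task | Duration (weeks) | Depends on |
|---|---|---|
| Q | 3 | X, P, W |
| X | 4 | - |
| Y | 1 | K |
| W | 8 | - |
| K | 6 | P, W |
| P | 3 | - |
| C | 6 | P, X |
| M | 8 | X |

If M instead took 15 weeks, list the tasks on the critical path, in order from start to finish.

X, M

The binding path is W→K→Y = 8+6+1 = 15; finish at 15 weeks.
The longest path through M is only 12 weeks, so M has float 3.
New critical path: X→M = 4+15 = 19 ⇒ 19 weeks.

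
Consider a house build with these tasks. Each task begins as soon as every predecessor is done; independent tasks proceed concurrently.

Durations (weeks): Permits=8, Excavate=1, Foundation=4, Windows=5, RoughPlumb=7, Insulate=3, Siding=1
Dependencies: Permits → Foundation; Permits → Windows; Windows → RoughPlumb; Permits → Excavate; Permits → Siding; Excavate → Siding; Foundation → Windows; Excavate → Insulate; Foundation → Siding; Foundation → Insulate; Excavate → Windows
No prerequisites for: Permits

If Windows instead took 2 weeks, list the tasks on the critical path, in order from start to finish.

Permits, Foundation, Windows, RoughPlumb

Critical path before the change: Permits→Foundation→Windows→RoughPlumb = 8+4+5+7 = 24 giving 24 weeks.
Since Windows is critical, the -3 change carries straight to that chain (now 21 weeks).
The critical path is still Permits→Foundation→Windows→RoughPlumb; finish is now 21 weeks.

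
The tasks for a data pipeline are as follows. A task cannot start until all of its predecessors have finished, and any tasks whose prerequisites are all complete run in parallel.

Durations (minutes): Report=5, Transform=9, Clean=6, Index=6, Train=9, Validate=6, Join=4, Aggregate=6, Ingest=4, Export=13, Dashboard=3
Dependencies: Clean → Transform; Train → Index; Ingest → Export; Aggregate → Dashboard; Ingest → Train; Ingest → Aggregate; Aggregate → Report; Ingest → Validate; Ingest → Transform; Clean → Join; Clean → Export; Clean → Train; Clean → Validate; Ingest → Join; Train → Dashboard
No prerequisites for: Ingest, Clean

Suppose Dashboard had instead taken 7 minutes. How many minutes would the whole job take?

22

As given, the longest chain is Clean→Train→Index = 6+9+6 = 21, so the finish is 21 minutes.
Dashboard has 3 minutes of float (longest path through it is 18).
New critical path: Clean→Train→Dashboard = 6+9+7 = 22 ⇒ 22 minutes.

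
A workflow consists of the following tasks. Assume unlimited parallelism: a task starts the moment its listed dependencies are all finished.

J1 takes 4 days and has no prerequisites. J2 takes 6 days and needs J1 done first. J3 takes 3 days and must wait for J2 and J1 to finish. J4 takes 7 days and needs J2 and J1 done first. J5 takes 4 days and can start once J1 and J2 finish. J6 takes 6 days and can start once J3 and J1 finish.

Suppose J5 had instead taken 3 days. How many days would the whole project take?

19

Critical path before the change: J1→J2→J3→J6 = 4+6+3+6 = 19 giving 19 days.
J5 has 5 days of float (longest path through it is 14).
That remains the longest chain; total 19 days.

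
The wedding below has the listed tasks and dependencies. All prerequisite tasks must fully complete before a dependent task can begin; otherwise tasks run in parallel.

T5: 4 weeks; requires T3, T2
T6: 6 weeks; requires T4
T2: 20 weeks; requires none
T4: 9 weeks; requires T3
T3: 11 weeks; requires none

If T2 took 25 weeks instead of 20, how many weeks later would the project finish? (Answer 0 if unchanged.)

3

The binding path is T3→T4→T6 = 11+9+6 = 26; finish at 26 weeks.
T2 has 2 weeks of float (longest path through it is 24).
New critical path: T2→T5 = 25+4 = 29 ⇒ 29 weeks.
Change in finish: 29 − 26 = +3 weeks.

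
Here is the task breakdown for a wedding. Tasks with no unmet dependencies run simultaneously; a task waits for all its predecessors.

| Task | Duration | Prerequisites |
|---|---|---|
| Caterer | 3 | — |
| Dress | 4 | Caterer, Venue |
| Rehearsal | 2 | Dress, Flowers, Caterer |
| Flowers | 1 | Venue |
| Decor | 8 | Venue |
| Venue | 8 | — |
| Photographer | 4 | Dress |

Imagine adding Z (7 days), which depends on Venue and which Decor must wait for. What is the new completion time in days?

Originally the plan takes 16 days.
With Z inserted, Decor now waits for max(Venue, Z).
New critical path: Venue→Z→Decor = 8+7+8 = 23 ⇒ 23 days.

23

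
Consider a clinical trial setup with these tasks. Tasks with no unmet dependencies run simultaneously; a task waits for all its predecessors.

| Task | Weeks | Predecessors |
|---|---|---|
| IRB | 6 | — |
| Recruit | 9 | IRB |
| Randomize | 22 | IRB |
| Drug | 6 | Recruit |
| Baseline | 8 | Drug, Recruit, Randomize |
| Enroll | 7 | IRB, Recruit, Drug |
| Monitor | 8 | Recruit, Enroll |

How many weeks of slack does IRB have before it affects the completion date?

0

The longest chain is IRB→Recruit→Drug→Enroll→Monitor = 6+9+6+7+8 = 36; overall finish 36 weeks.
The longest chain containing IRB totals 36 weeks.
Float = 36 − 36 = 0.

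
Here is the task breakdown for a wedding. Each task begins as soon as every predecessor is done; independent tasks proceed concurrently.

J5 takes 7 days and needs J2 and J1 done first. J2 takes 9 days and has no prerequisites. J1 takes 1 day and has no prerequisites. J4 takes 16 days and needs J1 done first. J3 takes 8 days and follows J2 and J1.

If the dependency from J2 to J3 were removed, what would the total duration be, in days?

Before: longest chain J1→J4 = 1+16 = 17, finish 17.
Without J2→J3, J3's earliest start moves from 9 to 1.
The longest chain is now J1→J4 = 1+16 = 17, so the project takes 17 days.

17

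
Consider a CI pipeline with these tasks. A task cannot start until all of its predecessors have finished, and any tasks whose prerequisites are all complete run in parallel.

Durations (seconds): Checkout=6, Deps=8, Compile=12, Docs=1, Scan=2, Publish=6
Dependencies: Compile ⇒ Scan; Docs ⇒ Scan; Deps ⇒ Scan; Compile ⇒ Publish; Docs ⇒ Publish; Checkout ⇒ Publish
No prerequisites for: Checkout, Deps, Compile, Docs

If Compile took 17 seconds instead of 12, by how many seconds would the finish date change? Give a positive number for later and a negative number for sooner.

5

Actual critical path: Compile→Publish = 12+6 = 18 ⇒ 18 seconds.
Since Compile is critical, the +5 change carries straight to that chain (now 23 seconds).
No other chain overtakes it, so the finish is 23 seconds.
Change in finish: 23 − 18 = +5 seconds.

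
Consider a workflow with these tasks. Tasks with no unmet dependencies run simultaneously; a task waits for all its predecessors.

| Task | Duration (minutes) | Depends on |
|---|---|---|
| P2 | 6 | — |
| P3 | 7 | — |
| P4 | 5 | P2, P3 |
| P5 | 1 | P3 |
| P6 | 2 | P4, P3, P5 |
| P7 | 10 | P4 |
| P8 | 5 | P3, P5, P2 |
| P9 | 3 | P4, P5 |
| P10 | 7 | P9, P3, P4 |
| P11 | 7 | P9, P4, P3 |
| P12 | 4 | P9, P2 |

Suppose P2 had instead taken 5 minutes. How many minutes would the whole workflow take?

As given, the longest chain is P3→P4→P7 = 7+5+10 = 22, so the finish is 22 minutes.
The longest path through P2 is only 21 minutes, so P2 has float 1.
No other chain overtakes it, so the finish is 22 minutes.

22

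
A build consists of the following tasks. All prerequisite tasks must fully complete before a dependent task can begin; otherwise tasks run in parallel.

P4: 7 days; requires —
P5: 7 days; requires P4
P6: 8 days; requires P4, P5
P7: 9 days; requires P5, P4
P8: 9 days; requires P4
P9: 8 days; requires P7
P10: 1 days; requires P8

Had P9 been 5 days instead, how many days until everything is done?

28

As given, the longest chain is P4→P5→P7→P9 = 7+7+9+8 = 31, so the finish is 31 days.
P9 is on the critical path; changing it to 5 makes that path 28 days.
That remains the longest chain; total 28 days.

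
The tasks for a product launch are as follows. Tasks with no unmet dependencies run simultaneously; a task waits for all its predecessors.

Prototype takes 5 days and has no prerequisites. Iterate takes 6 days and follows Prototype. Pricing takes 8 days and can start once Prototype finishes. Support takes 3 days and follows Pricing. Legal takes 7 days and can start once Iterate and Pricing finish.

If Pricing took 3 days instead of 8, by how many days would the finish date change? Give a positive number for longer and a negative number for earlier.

-2

Baseline: Prototype→Pricing→Legal = 5+8+7 = 20 → 20 days.
Pricing lies on that path, so at 3 days the path becomes 15 days.
The binding chain switches to Prototype→Iterate→Legal = 5+6+7 = 18; finish 18 days.
Change in finish: 18 − 20 = -2 days.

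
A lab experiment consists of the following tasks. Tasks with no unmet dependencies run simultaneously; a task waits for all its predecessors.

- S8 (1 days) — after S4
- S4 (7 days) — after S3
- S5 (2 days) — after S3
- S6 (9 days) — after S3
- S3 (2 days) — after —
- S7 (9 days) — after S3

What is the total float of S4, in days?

1

S3→S6 = 2+9 = 11 sets the makespan at 11 days.
Longest path through S4: 10 days (earliest finish 9, latest finish 10).
Float = 11 − 10 = 1.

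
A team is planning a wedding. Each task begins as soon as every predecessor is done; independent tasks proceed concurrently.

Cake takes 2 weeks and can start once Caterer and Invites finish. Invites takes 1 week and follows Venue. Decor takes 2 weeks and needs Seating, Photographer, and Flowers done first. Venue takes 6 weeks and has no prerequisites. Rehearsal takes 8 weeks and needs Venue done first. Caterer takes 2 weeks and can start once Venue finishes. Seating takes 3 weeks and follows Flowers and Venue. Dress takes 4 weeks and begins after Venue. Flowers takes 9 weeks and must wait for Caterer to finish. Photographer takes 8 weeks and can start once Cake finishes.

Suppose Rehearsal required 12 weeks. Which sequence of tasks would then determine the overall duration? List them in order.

As given, the longest chain is Venue→Caterer→Flowers→Seating→Decor = 6+2+9+3+2 = 22, so the finish is 22 weeks.
Rehearsal has 8 weeks of float (longest path through it is 14).
No other chain overtakes it, so the finish is 22 weeks.

Venue, Caterer, Flowers, Seating, Decor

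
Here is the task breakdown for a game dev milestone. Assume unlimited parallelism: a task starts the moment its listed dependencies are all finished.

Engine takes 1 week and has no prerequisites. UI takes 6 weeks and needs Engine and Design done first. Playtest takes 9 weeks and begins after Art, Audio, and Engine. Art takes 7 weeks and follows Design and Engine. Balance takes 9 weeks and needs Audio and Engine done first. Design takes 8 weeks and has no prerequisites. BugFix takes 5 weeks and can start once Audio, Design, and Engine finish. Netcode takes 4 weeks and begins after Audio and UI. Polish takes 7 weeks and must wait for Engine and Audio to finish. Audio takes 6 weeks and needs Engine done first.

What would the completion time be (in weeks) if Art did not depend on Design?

18

Before: longest chain Design→Art→Playtest = 8+7+9 = 24, finish 24.
Without Design→Art, Art's earliest start moves from 8 to 1.
New critical path: Design→UI→Netcode = 8+6+4 = 18 ⇒ 18 weeks.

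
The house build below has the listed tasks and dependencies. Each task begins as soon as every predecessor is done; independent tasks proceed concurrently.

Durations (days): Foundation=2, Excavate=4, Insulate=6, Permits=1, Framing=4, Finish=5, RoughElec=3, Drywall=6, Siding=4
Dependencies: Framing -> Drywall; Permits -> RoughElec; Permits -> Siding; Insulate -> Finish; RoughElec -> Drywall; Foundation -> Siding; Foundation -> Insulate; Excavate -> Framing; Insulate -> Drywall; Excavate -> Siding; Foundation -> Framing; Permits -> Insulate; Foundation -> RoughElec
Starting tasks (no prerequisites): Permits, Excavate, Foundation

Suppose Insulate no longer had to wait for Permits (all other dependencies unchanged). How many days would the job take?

14

With the dependency in place, Excavate→Framing→Drywall = 4+4+6 = 14 sets the finish at 14 days.
Dropping Permits→Insulate doesn't change Insulate's earliest start (2); another predecessor still binds.
After: Excavate→Framing→Drywall = 4+4+6 = 14 → 14 days.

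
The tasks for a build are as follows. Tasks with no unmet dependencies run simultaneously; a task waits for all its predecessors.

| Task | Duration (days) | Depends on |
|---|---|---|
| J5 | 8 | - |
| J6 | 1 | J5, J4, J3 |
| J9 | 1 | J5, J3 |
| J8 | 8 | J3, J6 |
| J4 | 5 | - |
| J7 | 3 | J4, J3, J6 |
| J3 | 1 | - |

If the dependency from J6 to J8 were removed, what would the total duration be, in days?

12

With the dependency in place, J5→J6→J8 = 8+1+8 = 17 sets the finish at 17 days.
Without J6→J8, J8's earliest start moves from 9 to 1.
New critical path: J5→J6→J7 = 8+1+3 = 12 ⇒ 12 days.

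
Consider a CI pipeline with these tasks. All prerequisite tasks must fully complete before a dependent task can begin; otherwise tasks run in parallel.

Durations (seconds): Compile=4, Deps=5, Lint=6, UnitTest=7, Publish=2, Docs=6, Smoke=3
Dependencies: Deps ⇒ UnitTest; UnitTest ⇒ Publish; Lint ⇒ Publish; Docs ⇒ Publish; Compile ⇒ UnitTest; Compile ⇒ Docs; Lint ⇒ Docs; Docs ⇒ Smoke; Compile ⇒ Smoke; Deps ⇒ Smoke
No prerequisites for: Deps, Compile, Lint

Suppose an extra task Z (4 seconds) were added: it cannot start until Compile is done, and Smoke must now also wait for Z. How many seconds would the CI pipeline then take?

Originally the CI pipeline takes 15 seconds.
With Z inserted, Smoke now waits for max(Docs, Deps, Compile, Z).
New critical path: Lint→Docs→Smoke = 6+6+3 = 15 ⇒ 15 seconds.

15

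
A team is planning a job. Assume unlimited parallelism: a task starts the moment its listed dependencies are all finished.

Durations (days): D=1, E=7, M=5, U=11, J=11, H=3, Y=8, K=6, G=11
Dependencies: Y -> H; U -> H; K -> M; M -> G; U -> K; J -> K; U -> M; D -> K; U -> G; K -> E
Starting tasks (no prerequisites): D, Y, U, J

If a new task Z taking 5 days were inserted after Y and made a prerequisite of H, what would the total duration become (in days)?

Originally the plan takes 33 days.
With Z inserted, H now waits for max(Y, U, Z).
New critical path: U→K→M→G = 11+6+5+11 = 33 ⇒ 33 days.

33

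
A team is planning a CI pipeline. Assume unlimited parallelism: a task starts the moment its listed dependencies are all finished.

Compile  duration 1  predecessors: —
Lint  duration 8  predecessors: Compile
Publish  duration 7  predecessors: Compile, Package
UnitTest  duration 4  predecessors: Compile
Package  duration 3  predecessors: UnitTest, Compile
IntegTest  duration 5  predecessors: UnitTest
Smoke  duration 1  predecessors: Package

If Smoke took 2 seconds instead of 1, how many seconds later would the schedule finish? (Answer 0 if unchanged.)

Critical path before the change: Compile→UnitTest→Package→Publish = 1+4+3+7 = 15 giving 15 seconds.
Smoke is off the critical path — its longest chain is 9 seconds, giving 6 of slack.
The critical path is still Compile→UnitTest→Package→Publish; finish is now 15 seconds.
Change in finish: 15 − 15 = +0 seconds.

0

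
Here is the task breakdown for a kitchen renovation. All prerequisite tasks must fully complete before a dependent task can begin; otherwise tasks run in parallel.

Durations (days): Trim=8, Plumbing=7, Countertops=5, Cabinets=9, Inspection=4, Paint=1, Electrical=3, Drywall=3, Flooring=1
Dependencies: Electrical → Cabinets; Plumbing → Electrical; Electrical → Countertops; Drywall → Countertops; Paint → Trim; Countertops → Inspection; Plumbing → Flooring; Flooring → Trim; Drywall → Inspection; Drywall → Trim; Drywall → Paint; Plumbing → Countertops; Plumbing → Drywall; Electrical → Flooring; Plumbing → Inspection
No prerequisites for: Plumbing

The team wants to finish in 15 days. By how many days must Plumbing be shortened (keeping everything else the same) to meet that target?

4

Current finish: 19 days; target: 15.
Plumbing is on every critical path, so each day cut from Plumbing cuts the finish by one (this holds down to a finish of 13).
Need 19 − 15 = 4 days off Plumbing → Plumbing becomes 3 days, finish becomes 15.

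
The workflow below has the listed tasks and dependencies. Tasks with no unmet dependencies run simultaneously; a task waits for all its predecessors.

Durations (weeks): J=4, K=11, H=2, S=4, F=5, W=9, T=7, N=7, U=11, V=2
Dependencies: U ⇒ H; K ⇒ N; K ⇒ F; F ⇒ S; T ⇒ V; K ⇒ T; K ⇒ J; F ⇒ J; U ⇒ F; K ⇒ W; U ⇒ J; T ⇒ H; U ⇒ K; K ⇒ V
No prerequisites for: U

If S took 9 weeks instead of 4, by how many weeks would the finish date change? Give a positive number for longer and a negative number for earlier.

As given, the longest chain is U→K→F→S = 11+11+5+4 = 31, so the finish is 31 weeks.
S lies on that path, so at 9 weeks the path becomes 36 weeks.
The critical path is still U→K→F→S; finish is now 36 weeks.
Change in finish: 36 − 31 = +5 weeks.

5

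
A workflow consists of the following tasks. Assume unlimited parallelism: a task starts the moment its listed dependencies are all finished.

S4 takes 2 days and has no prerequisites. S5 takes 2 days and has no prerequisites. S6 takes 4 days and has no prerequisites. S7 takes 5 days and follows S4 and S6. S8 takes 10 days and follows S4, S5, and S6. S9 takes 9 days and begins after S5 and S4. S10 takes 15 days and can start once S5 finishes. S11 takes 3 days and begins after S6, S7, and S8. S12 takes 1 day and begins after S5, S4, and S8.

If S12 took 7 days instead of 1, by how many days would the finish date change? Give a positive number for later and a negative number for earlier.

Baseline: S5→S10 = 2+15 = 17 → 17 days.
S12 has 2 days of float (longest path through it is 15).
Now S6→S8→S12 = 4+10+7 = 21 is longest, so the finish becomes 21 days.
Change in finish: 21 − 17 = +4 days.

4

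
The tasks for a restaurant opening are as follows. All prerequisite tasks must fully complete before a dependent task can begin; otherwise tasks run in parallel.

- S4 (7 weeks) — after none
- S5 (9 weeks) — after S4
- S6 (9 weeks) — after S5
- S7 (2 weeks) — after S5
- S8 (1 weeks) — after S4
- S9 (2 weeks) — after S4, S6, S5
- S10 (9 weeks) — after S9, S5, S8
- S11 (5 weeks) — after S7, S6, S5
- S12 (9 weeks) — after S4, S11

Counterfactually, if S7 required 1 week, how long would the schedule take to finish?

Baseline: S4→S5→S6→S11→S12 = 7+9+9+5+9 = 39 → 39 weeks.
S7 is off the critical path — its longest chain is 32 weeks, giving 7 of slack.
That remains the longest chain; total 39 weeks.

39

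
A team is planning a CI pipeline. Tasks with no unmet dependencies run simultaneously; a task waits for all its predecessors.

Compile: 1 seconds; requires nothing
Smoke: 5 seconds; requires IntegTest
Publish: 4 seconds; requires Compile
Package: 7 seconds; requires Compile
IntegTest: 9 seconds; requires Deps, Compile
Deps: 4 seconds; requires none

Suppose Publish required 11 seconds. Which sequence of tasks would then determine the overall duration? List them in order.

Deps, IntegTest, Smoke

Actual critical path: Deps→IntegTest→Smoke = 4+9+5 = 18 ⇒ 18 seconds.
Publish has 13 seconds of float (longest path through it is 5).
No other chain overtakes it, so the finish is 18 seconds.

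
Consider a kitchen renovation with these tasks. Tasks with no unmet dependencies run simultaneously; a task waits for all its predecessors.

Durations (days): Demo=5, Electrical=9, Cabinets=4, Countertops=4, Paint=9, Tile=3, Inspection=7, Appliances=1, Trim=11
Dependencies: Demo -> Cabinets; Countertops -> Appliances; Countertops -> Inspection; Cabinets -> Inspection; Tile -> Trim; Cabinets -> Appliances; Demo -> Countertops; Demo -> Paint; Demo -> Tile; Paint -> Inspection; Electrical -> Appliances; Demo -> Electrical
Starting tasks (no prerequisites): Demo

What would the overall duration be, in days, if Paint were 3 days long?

Baseline: Demo→Paint→Inspection = 5+9+7 = 21 → 21 days.
Since Paint is critical, the -6 change carries straight to that chain (now 15 days).
Now Demo→Tile→Trim = 5+3+11 = 19 is longest, so the finish becomes 19 days.

19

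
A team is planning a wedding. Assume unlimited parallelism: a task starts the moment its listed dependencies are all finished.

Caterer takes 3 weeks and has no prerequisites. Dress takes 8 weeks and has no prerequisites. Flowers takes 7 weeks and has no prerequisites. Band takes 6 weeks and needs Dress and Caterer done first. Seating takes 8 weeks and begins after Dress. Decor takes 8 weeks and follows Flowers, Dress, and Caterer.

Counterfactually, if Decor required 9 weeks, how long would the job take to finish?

17

Actual critical path: Dress→Decor = 8+8 = 16 ⇒ 16 weeks.
Decor is on the critical path; changing it to 9 makes that path 17 weeks.
The critical path is still Dress→Decor; finish is now 17 weeks.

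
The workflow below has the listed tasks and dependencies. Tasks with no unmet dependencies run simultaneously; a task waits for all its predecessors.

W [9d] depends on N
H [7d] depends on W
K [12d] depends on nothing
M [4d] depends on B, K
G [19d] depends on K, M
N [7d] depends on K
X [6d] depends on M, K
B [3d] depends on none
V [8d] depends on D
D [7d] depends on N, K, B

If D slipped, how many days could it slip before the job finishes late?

1

K→M→G = 12+4+19 = 35 sets the makespan at 35 days.
Longest path through D: 34 days (earliest finish 26, latest finish 27).
Slack of D = 20 − 19 = 1 day.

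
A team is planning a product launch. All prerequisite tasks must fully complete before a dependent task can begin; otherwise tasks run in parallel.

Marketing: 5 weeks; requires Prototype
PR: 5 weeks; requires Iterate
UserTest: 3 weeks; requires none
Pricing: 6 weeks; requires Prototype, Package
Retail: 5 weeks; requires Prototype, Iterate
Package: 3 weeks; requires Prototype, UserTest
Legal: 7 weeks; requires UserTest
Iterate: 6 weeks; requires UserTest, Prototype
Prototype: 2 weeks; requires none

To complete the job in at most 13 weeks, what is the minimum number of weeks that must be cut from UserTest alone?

1

Current finish: 14 weeks; target: 13.
UserTest is on every critical path, so each week cut from UserTest cuts the finish by one (this holds down to a finish of 13).
Need 14 − 13 = 1 week off UserTest → UserTest becomes 2 weeks, finish becomes 13.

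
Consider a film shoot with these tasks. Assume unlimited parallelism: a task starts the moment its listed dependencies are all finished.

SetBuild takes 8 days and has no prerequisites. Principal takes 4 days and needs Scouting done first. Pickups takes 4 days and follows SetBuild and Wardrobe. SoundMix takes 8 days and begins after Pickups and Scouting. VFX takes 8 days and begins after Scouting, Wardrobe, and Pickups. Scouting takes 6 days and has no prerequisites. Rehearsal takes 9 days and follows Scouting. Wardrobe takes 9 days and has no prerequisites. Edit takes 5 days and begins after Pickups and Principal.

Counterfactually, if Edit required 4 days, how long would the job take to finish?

21

Actual critical path: Wardrobe→Pickups→VFX = 9+4+8 = 21 ⇒ 21 days.
Edit is off the critical path — its longest chain is 18 days, giving 3 of slack.
The critical path is still Wardrobe→Pickups→VFX; finish is now 21 days.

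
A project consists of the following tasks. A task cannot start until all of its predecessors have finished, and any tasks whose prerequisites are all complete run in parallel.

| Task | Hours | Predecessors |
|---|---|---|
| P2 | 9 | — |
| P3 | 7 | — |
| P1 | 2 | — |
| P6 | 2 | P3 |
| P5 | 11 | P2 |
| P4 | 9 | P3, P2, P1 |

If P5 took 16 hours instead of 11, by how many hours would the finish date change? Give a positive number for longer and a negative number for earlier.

Baseline: P2→P5 = 9+11 = 20 → 20 hours.
P5 lies on that path, so at 16 hours the path becomes 25 hours.
No other chain overtakes it, so the finish is 25 hours.
Change in finish: 25 − 20 = +5 hours.

5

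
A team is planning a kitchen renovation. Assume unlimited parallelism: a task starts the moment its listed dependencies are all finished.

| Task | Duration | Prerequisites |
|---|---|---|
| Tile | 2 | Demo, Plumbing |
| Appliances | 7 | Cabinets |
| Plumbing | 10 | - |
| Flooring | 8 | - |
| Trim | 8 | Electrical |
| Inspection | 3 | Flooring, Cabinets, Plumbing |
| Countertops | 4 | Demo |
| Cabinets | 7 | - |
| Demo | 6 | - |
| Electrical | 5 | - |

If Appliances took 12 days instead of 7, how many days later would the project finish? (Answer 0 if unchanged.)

5

Baseline: Cabinets→Appliances = 7+7 = 14 → 14 days.
Appliances lies on that path, so at 12 days the path becomes 19 days.
No other chain overtakes it, so the finish is 19 days.
Change in finish: 19 − 14 = +5 days.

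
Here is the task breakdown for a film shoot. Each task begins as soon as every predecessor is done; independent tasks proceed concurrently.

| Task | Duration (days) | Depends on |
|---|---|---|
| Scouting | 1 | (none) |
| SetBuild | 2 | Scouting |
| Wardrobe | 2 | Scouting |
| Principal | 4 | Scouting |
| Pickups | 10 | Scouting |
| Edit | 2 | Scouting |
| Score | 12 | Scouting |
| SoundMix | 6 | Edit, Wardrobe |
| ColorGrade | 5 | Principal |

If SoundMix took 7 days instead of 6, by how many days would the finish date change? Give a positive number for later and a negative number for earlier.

Actual critical path: Scouting→Score = 1+12 = 13 ⇒ 13 days.
SoundMix has 4 days of float (longest path through it is 9).
No other chain overtakes it, so the finish is 13 days.
Change in finish: 13 − 13 = +0 days.

0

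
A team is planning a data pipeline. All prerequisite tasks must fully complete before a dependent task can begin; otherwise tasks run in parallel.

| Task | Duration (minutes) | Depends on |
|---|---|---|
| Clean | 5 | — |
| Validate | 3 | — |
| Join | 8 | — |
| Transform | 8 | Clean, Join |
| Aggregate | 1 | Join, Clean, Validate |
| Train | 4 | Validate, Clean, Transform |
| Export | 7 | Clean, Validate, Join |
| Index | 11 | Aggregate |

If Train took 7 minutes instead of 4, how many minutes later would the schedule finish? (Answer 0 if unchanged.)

Critical path before the change: Join→Transform→Train = 8+8+4 = 20 giving 20 minutes.
Since Train is critical, the +3 change carries straight to that chain (now 23 minutes).
That remains the longest chain; total 23 minutes.
Change in finish: 23 − 20 = +3 minutes.

3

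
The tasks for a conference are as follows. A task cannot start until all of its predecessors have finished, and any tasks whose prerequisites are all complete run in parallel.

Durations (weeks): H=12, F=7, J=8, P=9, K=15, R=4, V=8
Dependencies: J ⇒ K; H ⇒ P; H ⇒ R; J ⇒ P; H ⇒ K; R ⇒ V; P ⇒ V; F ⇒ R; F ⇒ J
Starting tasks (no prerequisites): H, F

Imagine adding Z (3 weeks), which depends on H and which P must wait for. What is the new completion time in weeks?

Originally the job takes 32 weeks.
With Z inserted, P now waits for max(J, H, Z).
New critical path: H→Z→P→V = 12+3+9+8 = 32 ⇒ 32 weeks.

32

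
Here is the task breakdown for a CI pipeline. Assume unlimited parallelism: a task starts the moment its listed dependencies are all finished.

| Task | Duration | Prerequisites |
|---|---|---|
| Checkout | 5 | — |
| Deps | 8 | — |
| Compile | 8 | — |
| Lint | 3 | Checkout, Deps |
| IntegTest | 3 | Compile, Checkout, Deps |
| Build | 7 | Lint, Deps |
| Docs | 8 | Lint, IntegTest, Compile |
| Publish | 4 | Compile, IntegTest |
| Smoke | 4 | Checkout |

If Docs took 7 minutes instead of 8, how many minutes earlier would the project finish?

1

As given, the longest chain is Deps→Lint→Docs = 8+3+8 = 19, so the finish is 19 minutes.
Since Docs is critical, the -1 change carries straight to that chain (now 18 minutes).
New critical path: Deps→Lint→Build = 8+3+7 = 18 ⇒ 18 minutes.
Change in finish: 18 − 19 = -1 minutes.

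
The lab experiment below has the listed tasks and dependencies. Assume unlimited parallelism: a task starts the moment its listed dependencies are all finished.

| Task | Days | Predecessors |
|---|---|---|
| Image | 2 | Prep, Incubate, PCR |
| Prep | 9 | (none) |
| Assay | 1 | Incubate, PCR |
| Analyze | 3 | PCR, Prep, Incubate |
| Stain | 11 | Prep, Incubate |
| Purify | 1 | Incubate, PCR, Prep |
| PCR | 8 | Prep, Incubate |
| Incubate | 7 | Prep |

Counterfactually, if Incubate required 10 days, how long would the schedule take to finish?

Baseline: Prep→Incubate→PCR→Analyze = 9+7+8+3 = 27 → 27 days.
Incubate is on the critical path; changing it to 10 makes that path 30 days.
No other chain overtakes it, so the finish is 30 days.

30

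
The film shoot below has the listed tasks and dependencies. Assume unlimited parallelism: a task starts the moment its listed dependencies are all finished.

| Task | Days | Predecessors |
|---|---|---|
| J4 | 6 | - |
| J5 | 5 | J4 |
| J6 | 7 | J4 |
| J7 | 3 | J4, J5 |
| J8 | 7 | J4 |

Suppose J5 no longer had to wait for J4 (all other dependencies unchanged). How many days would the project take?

13

Original critical path: J4→J5→J7 = 6+5+3 = 14 ⇒ 14 days.
Without J4→J5, J5's earliest start moves from 6 to 0.
New critical path: J4→J6 = 6+7 = 13 ⇒ 13 days.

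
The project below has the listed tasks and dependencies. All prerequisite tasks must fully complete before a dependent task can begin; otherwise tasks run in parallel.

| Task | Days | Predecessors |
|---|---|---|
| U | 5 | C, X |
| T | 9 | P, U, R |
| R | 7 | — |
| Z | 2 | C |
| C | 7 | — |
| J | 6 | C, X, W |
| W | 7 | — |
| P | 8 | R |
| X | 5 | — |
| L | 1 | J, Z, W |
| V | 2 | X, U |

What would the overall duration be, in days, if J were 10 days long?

Critical path before the change: R→P→T = 7+8+9 = 24 giving 24 days.
J has 10 days of float (longest path through it is 14).
That remains the longest chain; total 24 days.

24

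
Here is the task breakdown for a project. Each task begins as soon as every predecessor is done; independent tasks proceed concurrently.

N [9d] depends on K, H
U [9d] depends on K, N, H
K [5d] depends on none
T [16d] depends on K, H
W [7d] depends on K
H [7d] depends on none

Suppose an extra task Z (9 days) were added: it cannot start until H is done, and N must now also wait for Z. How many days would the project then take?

Originally the project takes 25 days.
With Z inserted, N now waits for max(K, H, Z).
New critical path: H→Z→N→U = 7+9+9+9 = 34 ⇒ 34 days.

34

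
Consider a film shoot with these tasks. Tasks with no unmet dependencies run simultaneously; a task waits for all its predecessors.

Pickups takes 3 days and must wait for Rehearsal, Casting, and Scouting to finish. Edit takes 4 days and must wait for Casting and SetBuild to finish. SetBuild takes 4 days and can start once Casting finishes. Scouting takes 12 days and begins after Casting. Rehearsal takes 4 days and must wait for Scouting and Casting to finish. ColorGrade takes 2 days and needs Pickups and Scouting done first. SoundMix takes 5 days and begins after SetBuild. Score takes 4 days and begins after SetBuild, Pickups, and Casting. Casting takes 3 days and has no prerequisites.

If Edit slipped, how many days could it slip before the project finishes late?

15

The longest chain is Casting→Scouting→Rehearsal→Pickups→Score = 3+12+4+3+4 = 26; overall finish 26 days.
Longest path through Edit: 11 days (earliest finish 11, latest finish 26).
Slack of Edit = 22 − 7 = 15 days.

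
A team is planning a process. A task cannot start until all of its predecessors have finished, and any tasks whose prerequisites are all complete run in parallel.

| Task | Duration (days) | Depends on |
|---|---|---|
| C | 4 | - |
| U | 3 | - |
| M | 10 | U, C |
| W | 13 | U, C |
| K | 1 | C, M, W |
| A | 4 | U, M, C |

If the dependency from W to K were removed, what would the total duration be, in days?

18

Before: longest chain C→M→A = 4+10+4 = 18, finish 18.
Without W→K, K's earliest start moves from 17 to 14.
New critical path: C→M→A = 4+10+4 = 18 ⇒ 18 days.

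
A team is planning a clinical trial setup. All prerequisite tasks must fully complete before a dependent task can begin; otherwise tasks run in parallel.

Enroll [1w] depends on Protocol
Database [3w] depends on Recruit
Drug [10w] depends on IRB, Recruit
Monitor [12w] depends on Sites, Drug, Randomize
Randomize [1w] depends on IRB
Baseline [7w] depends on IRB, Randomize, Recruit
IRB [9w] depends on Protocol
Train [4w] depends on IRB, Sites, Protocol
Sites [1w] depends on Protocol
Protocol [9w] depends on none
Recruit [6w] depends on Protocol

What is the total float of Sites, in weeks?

18

Critical path: Protocol→IRB→Drug→Monitor = 9+9+10+12 = 40, so the finish is 40 weeks.
The longest chain containing Sites totals 22 weeks.
So Sites can slip 28 − 10 = 18 weeks.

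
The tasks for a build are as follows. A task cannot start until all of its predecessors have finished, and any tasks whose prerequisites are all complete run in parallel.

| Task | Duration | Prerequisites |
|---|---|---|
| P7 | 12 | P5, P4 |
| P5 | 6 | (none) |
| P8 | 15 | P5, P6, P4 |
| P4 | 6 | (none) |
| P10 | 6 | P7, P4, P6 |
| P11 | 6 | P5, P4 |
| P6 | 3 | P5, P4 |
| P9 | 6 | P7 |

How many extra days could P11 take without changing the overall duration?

P4→P6→P8 = 6+3+15 = 24 sets the makespan at 24 days.
P11 finishes as early as 12 and must finish by 24.
Float = 24 − 12 = 12.

12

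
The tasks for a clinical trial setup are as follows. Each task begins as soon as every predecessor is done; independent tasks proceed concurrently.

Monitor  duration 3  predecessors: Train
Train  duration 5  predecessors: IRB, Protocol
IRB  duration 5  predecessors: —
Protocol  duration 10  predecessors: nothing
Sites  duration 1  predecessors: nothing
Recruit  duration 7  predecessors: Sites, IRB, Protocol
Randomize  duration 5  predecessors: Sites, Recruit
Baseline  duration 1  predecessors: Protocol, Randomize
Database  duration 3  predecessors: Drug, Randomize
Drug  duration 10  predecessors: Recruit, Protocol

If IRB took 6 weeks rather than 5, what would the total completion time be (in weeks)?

Baseline: Protocol→Recruit→Drug→Database = 10+7+10+3 = 30 → 30 weeks.
IRB has 5 weeks of float (longest path through it is 25).
The critical path is still Protocol→Recruit→Drug→Database; finish is now 30 weeks.

30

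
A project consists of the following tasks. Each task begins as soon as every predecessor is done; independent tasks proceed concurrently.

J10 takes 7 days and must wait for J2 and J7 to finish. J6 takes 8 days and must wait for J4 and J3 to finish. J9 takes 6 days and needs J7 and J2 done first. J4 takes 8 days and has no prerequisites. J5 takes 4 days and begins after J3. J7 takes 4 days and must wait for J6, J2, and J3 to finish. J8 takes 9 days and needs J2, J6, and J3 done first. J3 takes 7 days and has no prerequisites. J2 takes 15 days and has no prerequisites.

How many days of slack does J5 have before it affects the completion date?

16

The longest chain is J4→J6→J7→J10 = 8+8+4+7 = 27; overall finish 27 days.
Longest path through J5: 11 days (earliest finish 11, latest finish 27).
Float = 27 − 11 = 16.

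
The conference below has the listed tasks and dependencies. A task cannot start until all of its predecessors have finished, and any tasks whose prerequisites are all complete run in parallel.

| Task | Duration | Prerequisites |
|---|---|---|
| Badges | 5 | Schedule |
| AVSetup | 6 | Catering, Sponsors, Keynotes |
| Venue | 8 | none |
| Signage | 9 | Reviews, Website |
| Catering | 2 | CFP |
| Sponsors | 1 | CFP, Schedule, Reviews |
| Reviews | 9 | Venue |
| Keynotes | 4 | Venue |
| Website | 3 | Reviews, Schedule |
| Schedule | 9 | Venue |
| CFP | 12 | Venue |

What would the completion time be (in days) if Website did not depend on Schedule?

Before: longest chain Venue→Reviews→Website→Signage = 8+9+3+9 = 29, finish 29.
Dropping Schedule→Website doesn't change Website's earliest start (17); another predecessor still binds.
The longest chain is now Venue→Reviews→Website→Signage = 8+9+3+9 = 29, so the conference takes 29 days.

29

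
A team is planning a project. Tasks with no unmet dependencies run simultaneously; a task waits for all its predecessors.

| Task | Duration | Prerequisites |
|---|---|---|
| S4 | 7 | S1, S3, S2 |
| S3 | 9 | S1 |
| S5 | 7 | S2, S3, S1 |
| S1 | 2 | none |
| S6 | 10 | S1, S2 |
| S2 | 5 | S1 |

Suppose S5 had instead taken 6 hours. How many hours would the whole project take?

Actual critical path: S1→S3→S5 = 2+9+7 = 18 ⇒ 18 hours.
S5 is on the critical path; changing it to 6 makes that path 17 hours.
Now S1→S3→S4 = 2+9+7 = 18 is longest, so the finish becomes 18 hours.

18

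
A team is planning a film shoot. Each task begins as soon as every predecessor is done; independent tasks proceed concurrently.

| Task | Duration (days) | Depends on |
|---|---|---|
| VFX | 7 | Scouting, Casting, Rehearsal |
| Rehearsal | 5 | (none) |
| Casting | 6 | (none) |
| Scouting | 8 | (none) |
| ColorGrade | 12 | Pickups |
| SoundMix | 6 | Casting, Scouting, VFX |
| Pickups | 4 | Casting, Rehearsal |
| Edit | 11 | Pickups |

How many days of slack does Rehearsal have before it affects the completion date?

The longest chain is Casting→Pickups→ColorGrade = 6+4+12 = 22; overall finish 22 days.
Longest path through Rehearsal: 21 days (earliest finish 5, latest finish 6).
Float = 22 − 21 = 1.

1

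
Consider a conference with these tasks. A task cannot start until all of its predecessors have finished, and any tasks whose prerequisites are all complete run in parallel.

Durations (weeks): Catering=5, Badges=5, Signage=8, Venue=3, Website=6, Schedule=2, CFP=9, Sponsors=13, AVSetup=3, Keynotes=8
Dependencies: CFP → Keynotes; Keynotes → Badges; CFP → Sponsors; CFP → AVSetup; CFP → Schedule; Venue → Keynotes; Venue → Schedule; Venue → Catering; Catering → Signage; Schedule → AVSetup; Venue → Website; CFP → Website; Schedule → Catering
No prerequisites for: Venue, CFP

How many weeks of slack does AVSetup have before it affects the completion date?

10

CFP→Schedule→Catering→Signage = 9+2+5+8 = 24 sets the makespan at 24 weeks.
Longest path through AVSetup: 14 weeks (earliest finish 14, latest finish 24).
Float = 24 − 14 = 10.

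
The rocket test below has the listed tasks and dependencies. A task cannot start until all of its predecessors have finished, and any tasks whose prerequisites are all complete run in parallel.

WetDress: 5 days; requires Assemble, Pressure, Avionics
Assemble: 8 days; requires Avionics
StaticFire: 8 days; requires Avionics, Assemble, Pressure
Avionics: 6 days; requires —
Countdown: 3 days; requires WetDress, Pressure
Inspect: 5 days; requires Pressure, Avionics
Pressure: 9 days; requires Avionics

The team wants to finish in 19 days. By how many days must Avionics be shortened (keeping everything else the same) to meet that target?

4

Current finish: 23 days; target: 19.
Avionics is on every critical path, so each day cut from Avionics cuts the finish by one (this holds down to a finish of 18).
Need 23 − 19 = 4 days off Avionics → Avionics becomes 2 days, finish becomes 19.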